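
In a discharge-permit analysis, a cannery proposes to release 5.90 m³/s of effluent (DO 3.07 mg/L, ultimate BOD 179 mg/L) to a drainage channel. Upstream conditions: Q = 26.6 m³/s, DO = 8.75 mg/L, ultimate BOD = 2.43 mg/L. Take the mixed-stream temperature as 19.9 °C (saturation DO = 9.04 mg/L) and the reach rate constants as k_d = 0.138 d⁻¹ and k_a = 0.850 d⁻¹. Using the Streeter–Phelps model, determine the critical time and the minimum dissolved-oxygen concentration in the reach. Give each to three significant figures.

t_c ≈ 2.24 d; minimum DO ≈ 4.93 mg/L

Mixed DO = (26.6×8.75 + 5.90×3.07)/(26.6+5.90) = 250.9/32.50 = 7.719 mg/L.
Mixed L₀ = (26.6×2.43 + 5.90×179)/(32.50) = 1121/32.50 = 34.48 mg/L.
Initial deficit D₀ = C_s − DO₀ = 9.04 − 7.719 = 1.321 mg/L.
t_c = (1/0.7120) ln[(0.850/0.138)(1 − 1.321×0.7120/(0.138×34.48))] = 1.404 × ln(4.942) = 2.244 d.
D_c = (0.138/0.850) × 34.48 × e^(−0.138×2.244) = 0.1624 × 34.48 × 0.7337 = 4.108 mg/L.
Minimum DO = 9.04 − 4.108 = 4.932 mg/L.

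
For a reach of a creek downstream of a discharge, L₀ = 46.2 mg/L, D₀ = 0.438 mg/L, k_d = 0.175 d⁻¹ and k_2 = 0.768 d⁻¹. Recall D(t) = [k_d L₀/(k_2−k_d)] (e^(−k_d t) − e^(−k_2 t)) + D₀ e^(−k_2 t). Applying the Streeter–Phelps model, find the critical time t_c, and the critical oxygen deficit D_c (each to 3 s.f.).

t_c ≈ 2.44 d; D_c ≈ 6.87 mg/L

With k_2/k_d = 4.389 and 1 − D₀(k_2−k_d)/(k_d L₀) = 0.9679,
t_c = ln(4.389 × 0.9679) / (0.768 − 0.175) = ln(4.248) / 0.5930 = 1.446/0.5930 = 2.439 d.
L(t_c) = L₀ e^(−k_d t_c) = 46.2 × 0.6526 = 30.15 mg/L, and at the critical point k_2 D_c = k_d L, so D_c = (0.175/0.768) × 30.15 = 6.870 mg/L.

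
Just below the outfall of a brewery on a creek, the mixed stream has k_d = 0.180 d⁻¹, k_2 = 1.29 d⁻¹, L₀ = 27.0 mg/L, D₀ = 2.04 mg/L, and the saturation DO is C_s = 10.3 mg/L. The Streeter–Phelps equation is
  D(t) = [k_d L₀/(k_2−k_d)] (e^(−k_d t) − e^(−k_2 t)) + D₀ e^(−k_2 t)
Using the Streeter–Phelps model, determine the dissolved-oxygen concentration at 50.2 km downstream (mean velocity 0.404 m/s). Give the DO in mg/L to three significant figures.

DO ≈ 7.29 mg/L

Travel time t = x/v = 50.2 km / (0.404 m/s) = 50200 m / 0.404 m/s = 124300 s = 1.438 d.
k_d L₀/(k_2−k_d) = 0.180×27.0/(1.29−0.180) = 4.860/1.110 = 4.378 mg/L.
e^(−k_d t) = e^(−0.180×1.438) = 0.7719; e^(−k_2 t) = e^(−1.29×1.438) = 0.1564.
D = 4.378 × (0.7719 − 0.1564) + 2.04 × 0.1564 = 2.695 + 0.3191 = 3.014 mg/L.
DO = C_s − D = 10.3 − 3.014 = 7.286 mg/L.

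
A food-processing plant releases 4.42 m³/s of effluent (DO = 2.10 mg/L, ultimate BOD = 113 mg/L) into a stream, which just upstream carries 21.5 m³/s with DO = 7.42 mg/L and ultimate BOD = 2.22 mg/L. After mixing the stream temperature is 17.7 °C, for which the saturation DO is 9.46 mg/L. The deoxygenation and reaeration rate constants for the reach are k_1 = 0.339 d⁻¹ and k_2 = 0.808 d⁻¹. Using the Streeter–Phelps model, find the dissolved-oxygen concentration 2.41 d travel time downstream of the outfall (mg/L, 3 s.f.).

Mixed DO = (21.5×7.42 + 4.42×2.10)/(21.5+4.42) = 168.8/25.92 = 6.513 mg/L.
Mixed L₀ = (21.5×2.22 + 4.42×113)/(25.92) = 547.2/25.92 = 21.11 mg/L.
Initial deficit D₀ = C_s − DO₀ = 9.46 − 6.513 = 2.947 mg/L.
D(2.41) = [0.339×21.11/(0.808−0.339)](e^(−0.339×2.41) − e^(−0.808×2.41)) + 2.947 e^(−0.808×2.41)
= 15.26 × (0.4418 − 0.1427) + 2.947 × 0.1427 = 4.984 mg/L.
DO = 9.46 − 4.984 = 4.476 mg/L.

DO ≈ 4.48 mg/L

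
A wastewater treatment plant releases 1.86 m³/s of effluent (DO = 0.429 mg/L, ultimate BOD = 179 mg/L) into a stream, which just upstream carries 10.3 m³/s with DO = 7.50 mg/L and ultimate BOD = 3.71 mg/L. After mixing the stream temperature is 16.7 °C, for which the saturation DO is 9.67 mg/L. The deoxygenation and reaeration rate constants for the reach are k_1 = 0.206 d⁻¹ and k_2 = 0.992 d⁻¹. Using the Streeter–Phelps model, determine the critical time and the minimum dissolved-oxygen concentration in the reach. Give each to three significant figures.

Mixed DO = (10.3×7.50 + 1.86×0.429)/(10.3+1.86) = 78.05/12.16 = 6.418 mg/L.
Mixed L₀ = (10.3×3.71 + 1.86×179)/(12.16) = 371.2/12.16 = 30.52 mg/L.
Initial deficit D₀ = C_s − DO₀ = 9.67 − 6.418 = 3.252 mg/L.
t_c = (1/0.7860) ln[(0.992/0.206)(1 − 3.252×0.7860/(0.206×30.52))] = 1.272 × ln(2.858) = 1.336 d.
D_c = (0.206/0.992) × 30.52 × e^(−0.206×1.336) = 0.2077 × 30.52 × 0.7594 = 4.813 mg/L.
Minimum DO = 9.67 − 4.813 = 4.857 mg/L.

t_c ≈ 1.34 d; minimum DO ≈ 4.86 mg/L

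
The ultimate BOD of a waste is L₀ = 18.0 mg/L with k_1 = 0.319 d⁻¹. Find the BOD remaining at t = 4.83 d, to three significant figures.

L ≈ 3.86 mg/L

L_t = L₀ e^(−k_1 t) = 18.0 × e^(−0.319×4.83) = 18.0 × 0.2142 = 3.856 mg/L.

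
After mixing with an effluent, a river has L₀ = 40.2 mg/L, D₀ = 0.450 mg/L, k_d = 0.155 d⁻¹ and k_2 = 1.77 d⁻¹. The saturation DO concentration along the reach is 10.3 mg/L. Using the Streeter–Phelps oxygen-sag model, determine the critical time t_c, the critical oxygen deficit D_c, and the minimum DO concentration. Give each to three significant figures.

At the critical point dD/dt = 0, so k_d L₀ e^(−k_d t) = k_2 D. Substituting D(t) from the Streeter–Phelps equation and solving for t gives
t_c = ln[(k_2/k_d)(1 − D₀(k_2−k_d)/(k_d L₀))] / (k_2−k_d).
Here k_2−k_d = 1.615 d⁻¹ and 1 − D₀(k_2−k_d)/(k_d L₀) = 1 − 0.450×1.615/(0.155×40.2) = 0.8834, so
t_c = ln(11.42 × 0.8834) / 1.615 = 2.311 / 1.615 = 1.431 d.
D_c = (k_d/k_2) L₀ e^(−k_d t_c) = (0.155/1.77) × 40.2 × e^(−0.155×1.431) = 0.08757 × 40.2 × 0.8011 = 2.820 mg/L.
Minimum DO = C_s − D_c = 10.3 − 2.820 = 7.480 mg/L.

t_c ≈ 1.43 d; D_c ≈ 2.82 mg/L; min DO ≈ 7.48 mg/L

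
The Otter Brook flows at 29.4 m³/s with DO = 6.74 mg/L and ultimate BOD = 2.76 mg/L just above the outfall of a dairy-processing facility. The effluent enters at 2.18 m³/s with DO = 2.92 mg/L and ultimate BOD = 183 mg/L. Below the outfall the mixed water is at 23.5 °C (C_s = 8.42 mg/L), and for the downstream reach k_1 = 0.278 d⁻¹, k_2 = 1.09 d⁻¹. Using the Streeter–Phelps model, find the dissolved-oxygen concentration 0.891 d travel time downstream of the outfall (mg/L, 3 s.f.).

DO ≈ 5.59 mg/L

Mixed DO = (29.4×6.74 + 2.18×2.92)/(29.4+2.18) = 204.5/31.58 = 6.476 mg/L.
Mixed L₀ = (29.4×2.76 + 2.18×183)/(31.58) = 480.1/31.58 = 15.20 mg/L.
Initial deficit D₀ = C_s − DO₀ = 8.42 − 6.476 = 1.944 mg/L.
D(0.891) = [0.278×15.20/(1.09−0.278)](e^(−0.278×0.891) − e^(−1.09×0.891)) + 1.944 e^(−1.09×0.891)
= 5.205 × (0.7806 − 0.3786) + 1.944 × 0.3786 = 2.828 mg/L.
DO = 8.42 − 2.828 = 5.592 mg/L.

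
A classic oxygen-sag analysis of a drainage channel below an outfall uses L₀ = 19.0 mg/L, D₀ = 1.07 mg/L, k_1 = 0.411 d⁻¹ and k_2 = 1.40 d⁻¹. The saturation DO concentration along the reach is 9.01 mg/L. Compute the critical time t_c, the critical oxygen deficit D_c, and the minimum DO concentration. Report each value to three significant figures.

t_c ≈ 1.09 d; D_c ≈ 3.56 mg/L; min DO ≈ 5.45 mg/L

With k_2/k_1 = 3.406 and 1 − D₀(k_2−k_1)/(k_1 L₀) = 0.8645,
t_c = ln(3.406 × 0.8645) / (1.40 − 0.411) = ln(2.945) / 0.9890 = 1.080/0.9890 = 1.092 d.
L(t_c) = L₀ e^(−k_1 t_c) = 19.0 × 0.6384 = 12.13 mg/L, and at the critical point k_2 D_c = k_1 L, so D_c = (0.411/1.40) × 12.13 = 3.561 mg/L.
Minimum DO = C_s − D_c = 9.01 − 3.561 = 5.449 mg/L.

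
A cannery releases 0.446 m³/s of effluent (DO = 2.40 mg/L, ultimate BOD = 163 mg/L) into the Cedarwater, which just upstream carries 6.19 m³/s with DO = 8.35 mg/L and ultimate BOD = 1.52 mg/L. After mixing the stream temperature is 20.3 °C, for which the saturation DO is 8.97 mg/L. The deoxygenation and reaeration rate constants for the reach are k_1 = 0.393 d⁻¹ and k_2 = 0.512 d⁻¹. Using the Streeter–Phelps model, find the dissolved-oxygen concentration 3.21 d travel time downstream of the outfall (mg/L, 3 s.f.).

Mixed DO = (6.19×8.35 + 0.446×2.40)/(6.19+0.446) = 52.76/6.636 = 7.950 mg/L.
Mixed L₀ = (6.19×1.52 + 0.446×163)/(6.636) = 82.11/6.636 = 12.37 mg/L.
Initial deficit D₀ = C_s − DO₀ = 8.97 − 7.950 = 1.020 mg/L.
D(3.21) = [0.393×12.37/(0.512−0.393)](e^(−0.393×3.21) − e^(−0.512×3.21)) + 1.020 e^(−0.512×3.21)
= 40.86 × (0.2832 − 0.1933) + 1.020 × 0.1933 = 3.872 mg/L.
DO = 8.97 − 3.872 = 5.098 mg/L.

DO ≈ 5.10 mg/L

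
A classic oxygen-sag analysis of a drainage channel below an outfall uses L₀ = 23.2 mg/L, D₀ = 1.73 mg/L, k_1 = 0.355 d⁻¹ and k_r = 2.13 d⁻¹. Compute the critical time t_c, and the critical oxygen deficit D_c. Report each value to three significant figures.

t_c ≈ 0.747 d; D_c ≈ 2.97 mg/L

t_c = [1/(k_r−k_1)] ln[(k_r/k_1)(1 − D₀(k_r−k_1)/(k_1 L₀))]
= [1/(2.13−0.355)] ln[(2.13/0.355)(1 − 1.73×1.775/(0.355×23.2))]
= (1/1.775) ln[6.000 × 0.6272] = 0.5634 × ln(3.763) = 0.5634 × 1.325 = 0.7466 d.
D_c = (k_1/k_r) L₀ e^(−k_1 t_c) = (0.355/2.13) × 23.2 × e^(−0.355×0.7466) = 0.1667 × 23.2 × 0.7672 = 2.966 mg/L.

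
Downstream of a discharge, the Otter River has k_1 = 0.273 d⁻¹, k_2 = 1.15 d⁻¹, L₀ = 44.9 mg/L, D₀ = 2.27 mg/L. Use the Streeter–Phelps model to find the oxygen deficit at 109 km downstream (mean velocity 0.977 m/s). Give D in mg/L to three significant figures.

D ≈ 7.17 mg/L

Travel time t = x/v = 109 km / (0.977 m/s) = 109000 m / 0.977 m/s = 111600 s = 1.291 d.
k_1 L₀/(k_2−k_1) = 0.273×44.9/(1.15−0.273) = 12.26/0.8770 = 13.98 mg/L.
e^(−k_1 t) = e^(−0.273×1.291) = 0.7029; e^(−k_2 t) = e^(−1.15×1.291) = 0.2265.
D = 13.98 × (0.7029 − 0.2265) + 2.27 × 0.2265 = 6.659 + 0.5142 = 7.173 mg/L.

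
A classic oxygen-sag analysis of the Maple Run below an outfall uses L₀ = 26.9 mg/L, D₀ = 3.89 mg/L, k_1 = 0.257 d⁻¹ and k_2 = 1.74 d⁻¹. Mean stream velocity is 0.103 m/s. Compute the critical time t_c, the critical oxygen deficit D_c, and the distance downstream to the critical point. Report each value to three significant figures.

t_c ≈ 0.0769 d; D_c ≈ 3.90 mg/L; x_c ≈ 0.684 km

At the critical point dD/dt = 0, so k_1 L₀ e^(−k_1 t) = k_2 D. Substituting D(t) from the Streeter–Phelps equation and solving for t gives
t_c = ln[(k_2/k_1)(1 − D₀(k_2−k_1)/(k_1 L₀))] / (k_2−k_1).
Here k_2−k_1 = 1.483 d⁻¹ and 1 − D₀(k_2−k_1)/(k_1 L₀) = 1 − 3.89×1.483/(0.257×26.9) = 0.1655, so
t_c = ln(6.770 × 0.1655) / 1.483 = 0.1140 / 1.483 = 0.07689 d.
L(t_c) = L₀ e^(−k_1 t_c) = 26.9 × 0.9804 = 26.37 mg/L, and at the critical point k_2 D_c = k_1 L, so D_c = (0.257/1.74) × 26.37 = 3.895 mg/L.
x_c = v t_c = 0.103 m/s × 0.07689 d × 86400 s/d = 684.2 m ≈ 0.684 km.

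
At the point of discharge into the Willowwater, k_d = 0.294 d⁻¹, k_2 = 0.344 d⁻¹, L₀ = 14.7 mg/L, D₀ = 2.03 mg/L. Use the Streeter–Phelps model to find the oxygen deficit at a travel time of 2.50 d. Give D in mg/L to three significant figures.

D ≈ 5.73 mg/L

k_d L₀/(k_2−k_d) = 0.294×14.7/(0.344−0.294) = 4.322/0.05000 = 86.44 mg/L.
e^(−k_d t) = e^(−0.294×2.500) = 0.4795; e^(−k_2 t) = e^(−0.344×2.500) = 0.4232.
D = 86.44 × (0.4795 − 0.4232) + 2.03 × 0.4232 = 4.870 + 0.8590 = 5.729 mg/L.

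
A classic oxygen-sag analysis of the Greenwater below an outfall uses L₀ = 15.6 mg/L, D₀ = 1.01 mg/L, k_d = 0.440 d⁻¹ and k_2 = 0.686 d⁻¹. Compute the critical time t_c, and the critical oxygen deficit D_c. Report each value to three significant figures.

With k_2/k_d = 1.559 and 1 − D₀(k_2−k_d)/(k_d L₀) = 0.9638,
t_c = ln(1.559 × 0.9638) / (0.686 − 0.440) = ln(1.503) / 0.2460 = 0.4072/0.2460 = 1.655 d.
D_c = (k_d/k_2) L₀ e^(−k_d t_c) = (0.440/0.686) × 15.6 × e^(−0.440×1.655) = 0.6414 × 15.6 × 0.4827 = 4.830 mg/L.

t_c ≈ 1.66 d; D_c ≈ 4.83 mg/L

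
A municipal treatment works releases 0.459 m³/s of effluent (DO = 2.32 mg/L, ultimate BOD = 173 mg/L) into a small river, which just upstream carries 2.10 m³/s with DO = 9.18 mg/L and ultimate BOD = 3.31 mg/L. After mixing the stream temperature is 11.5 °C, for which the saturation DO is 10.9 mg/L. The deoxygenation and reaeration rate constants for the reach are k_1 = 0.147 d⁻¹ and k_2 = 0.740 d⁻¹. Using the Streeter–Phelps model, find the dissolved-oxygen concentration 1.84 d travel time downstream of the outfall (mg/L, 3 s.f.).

Mixed DO = (2.10×9.18 + 0.459×2.32)/(2.10+0.459) = 20.34/2.559 = 7.950 mg/L.
Mixed L₀ = (2.10×3.31 + 0.459×173)/(2.559) = 86.36/2.559 = 33.75 mg/L.
Initial deficit D₀ = C_s − DO₀ = 10.9 − 7.950 = 2.950 mg/L.
D(1.84) = [0.147×33.75/(0.740−0.147)](e^(−0.147×1.84) − e^(−0.740×1.84)) + 2.950 e^(−0.740×1.84)
= 8.366 × (0.7630 − 0.2563) + 2.950 × 0.2563 = 4.995 mg/L.
DO = 10.9 − 4.995 = 5.905 mg/L.

DO ≈ 5.90 mg/L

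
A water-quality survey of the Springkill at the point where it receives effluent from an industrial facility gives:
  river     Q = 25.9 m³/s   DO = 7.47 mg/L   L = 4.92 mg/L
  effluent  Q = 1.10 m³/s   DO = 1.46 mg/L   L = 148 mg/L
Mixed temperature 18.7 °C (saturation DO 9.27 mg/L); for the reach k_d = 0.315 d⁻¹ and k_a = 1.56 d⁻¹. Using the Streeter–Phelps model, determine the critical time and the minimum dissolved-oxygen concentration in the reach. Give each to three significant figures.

t_c ≈ 0.166 d; minimum DO ≈ 7.21 mg/L

Mixed DO = (25.9×7.47 + 1.10×1.46)/(25.9+1.10) = 195.1/27.00 = 7.225 mg/L.
Mixed L₀ = (25.9×4.92 + 1.10×148)/(27.00) = 290.2/27.00 = 10.75 mg/L.
Initial deficit D₀ = C_s − DO₀ = 9.27 − 7.225 = 2.045 mg/L.
t_c = (1/1.245) ln[(1.56/0.315)(1 − 2.045×1.245/(0.315×10.75))] = 0.8032 × ln(1.229) = 0.1655 d.
D_c = (0.315/1.56) × 10.75 × e^(−0.315×0.1655) = 0.2019 × 10.75 × 0.9492 = 2.060 mg/L.
Minimum DO = 9.27 − 2.060 = 7.210 mg/L.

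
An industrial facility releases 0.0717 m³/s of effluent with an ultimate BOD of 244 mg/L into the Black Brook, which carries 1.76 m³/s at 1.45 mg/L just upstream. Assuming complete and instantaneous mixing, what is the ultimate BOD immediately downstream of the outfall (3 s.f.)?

10.9 mg/L

Flow-weighted mixing: C = (Q_r C_r + Q_w C_w)/(Q_r + Q_w)
= (1.76×1.45 + 0.0717×244)/(1.76 + 0.0717) = 20.05/1.832 = 10.94 mg/L.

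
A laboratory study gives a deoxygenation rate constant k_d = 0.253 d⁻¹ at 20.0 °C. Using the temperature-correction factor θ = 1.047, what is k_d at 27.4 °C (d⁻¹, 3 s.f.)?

k_d ≈ 0.355 d⁻¹

k_d(T₂) = k_d(T₁) · θ^(T₂−T₁) = 0.253 × 1.047^(27.4−20.0)
= 0.253 × 1.047^7.40 = 0.253 × 1.405 = 0.3554 d⁻¹.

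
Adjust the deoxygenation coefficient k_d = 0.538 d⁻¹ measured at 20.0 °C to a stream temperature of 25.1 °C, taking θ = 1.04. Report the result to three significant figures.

k_d ≈ 0.657 d⁻¹

k_d(T₂) = k_d(T₁) · θ^(T₂−T₁) = 0.538 × 1.04^(25.1−20.0)
= 0.538 × 1.04^5.10 = 0.538 × 1.221 = 0.6571 d⁻¹.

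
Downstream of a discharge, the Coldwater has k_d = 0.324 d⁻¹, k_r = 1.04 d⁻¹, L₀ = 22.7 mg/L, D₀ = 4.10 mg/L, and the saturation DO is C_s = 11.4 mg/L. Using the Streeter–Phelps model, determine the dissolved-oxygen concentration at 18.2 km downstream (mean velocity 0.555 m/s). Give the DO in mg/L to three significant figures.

DO ≈ 6.48 mg/L

Travel time t = x/v = 18.2 km / (0.555 m/s) = 18200 m / 0.555 m/s = 32790 s = 0.3795 d.
k_d L₀/(k_r−k_d) = 0.324×22.7/(1.04−0.324) = 7.355/0.7160 = 10.27 mg/L.
e^(−k_d t) = e^(−0.324×0.3795) = 0.8843; e^(−k_r t) = e^(−1.04×0.3795) = 0.6739.
D = 10.27 × (0.8843 − 0.6739) + 4.10 × 0.6739 = 2.161 + 2.763 = 4.924 mg/L.
DO = C_s − D = 11.4 − 4.924 = 6.476 mg/L.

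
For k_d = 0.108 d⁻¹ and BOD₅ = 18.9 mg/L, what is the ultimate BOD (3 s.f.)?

L₀ ≈ 45.3 mg/L

BOD₅ = L₀(1 − e^(−5k_d)) ⇒ L₀ = BOD₅ / (1 − e^(−5×0.108))
= 18.9 / (1 − 0.5827) = 18.9 / 0.4173 = 45.30 mg/L.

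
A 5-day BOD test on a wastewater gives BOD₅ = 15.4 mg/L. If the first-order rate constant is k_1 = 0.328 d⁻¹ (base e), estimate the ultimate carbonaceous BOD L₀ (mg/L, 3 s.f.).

L₀ ≈ 19.1 mg/L

BOD₅ = L₀(1 − e^(−5k_1)) ⇒ L₀ = BOD₅ / (1 − e^(−5×0.328))
= 15.4 / (1 − 0.1940) = 15.4 / 0.8060 = 19.11 mg/L.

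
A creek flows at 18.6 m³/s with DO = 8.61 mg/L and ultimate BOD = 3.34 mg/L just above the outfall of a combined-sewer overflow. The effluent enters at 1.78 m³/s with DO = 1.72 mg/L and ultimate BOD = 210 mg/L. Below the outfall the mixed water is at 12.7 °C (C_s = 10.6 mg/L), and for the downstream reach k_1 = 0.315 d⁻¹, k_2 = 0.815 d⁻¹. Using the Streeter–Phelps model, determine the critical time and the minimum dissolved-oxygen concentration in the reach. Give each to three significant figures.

t_c ≈ 1.47 d; minimum DO ≈ 5.40 mg/L

Mixed DO = (18.6×8.61 + 1.78×1.72)/(18.6+1.78) = 163.2/20.38 = 8.008 mg/L.
Mixed L₀ = (18.6×3.34 + 1.78×210)/(20.38) = 435.9/20.38 = 21.39 mg/L.
Initial deficit D₀ = C_s − DO₀ = 10.6 − 8.008 = 2.592 mg/L.
t_c = (1/0.5000) ln[(0.815/0.315)(1 − 2.592×0.5000/(0.315×21.39))] = 2.000 × ln(2.090) = 1.474 d.
D_c = (0.315/0.815) × 21.39 × e^(−0.315×1.474) = 0.3865 × 21.39 × 0.6286 = 5.196 mg/L.
Minimum DO = 10.6 − 5.196 = 5.404 mg/L.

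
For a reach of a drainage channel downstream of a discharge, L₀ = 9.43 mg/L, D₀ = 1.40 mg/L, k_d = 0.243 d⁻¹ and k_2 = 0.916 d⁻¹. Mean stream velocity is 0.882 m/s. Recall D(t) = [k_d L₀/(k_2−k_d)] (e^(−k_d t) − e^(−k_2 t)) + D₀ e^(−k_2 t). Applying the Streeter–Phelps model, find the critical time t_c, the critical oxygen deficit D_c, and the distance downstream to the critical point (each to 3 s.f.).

With k_2/k_d = 3.770 and 1 − D₀(k_2−k_d)/(k_d L₀) = 0.5888,
t_c = ln(3.770 × 0.5888) / (0.916 − 0.243) = ln(2.220) / 0.6730 = 0.7973/0.6730 = 1.185 d.
D_c = (k_d/k_2) L₀ e^(−k_d t_c) = (0.243/0.916) × 9.43 × e^(−0.243×1.185) = 0.2653 × 9.43 × 0.7498 = 1.876 mg/L.
x_c = v t_c = 0.882 m/s × 1.185 d × 86400 s/d = 90280 m ≈ 90.3 km.

t_c ≈ 1.18 d; D_c ≈ 1.88 mg/L; x_c ≈ 90.3 km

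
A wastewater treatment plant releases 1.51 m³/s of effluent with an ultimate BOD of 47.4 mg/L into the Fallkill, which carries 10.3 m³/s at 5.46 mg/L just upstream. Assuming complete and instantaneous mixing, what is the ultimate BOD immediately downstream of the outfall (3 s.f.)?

10.8 mg/L

Flow-weighted mixing: C = (Q_r C_r + Q_w C_w)/(Q_r + Q_w)
= (10.3×5.46 + 1.51×47.4)/(10.3 + 1.51) = 127.8/11.81 = 10.82 mg/L.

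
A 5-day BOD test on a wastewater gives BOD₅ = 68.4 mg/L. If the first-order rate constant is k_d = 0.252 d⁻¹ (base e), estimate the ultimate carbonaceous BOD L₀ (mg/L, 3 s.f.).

L₀ ≈ 95.5 mg/L

BOD₅ = L₀(1 − e^(−5k_d)) ⇒ L₀ = BOD₅ / (1 − e^(−5×0.252))
= 68.4 / (1 − 0.2837) = 68.4 / 0.7163 = 95.48 mg/L.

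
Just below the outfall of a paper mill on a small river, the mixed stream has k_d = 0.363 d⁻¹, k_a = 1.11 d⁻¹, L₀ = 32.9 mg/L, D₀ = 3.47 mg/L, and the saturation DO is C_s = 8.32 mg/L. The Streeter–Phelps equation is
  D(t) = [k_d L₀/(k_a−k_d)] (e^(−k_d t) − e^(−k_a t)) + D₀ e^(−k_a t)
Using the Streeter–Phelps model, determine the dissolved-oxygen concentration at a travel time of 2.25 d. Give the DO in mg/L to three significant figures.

k_d L₀/(k_a−k_d) = 0.363×32.9/(1.11−0.363) = 11.94/0.7470 = 15.99 mg/L.
e^(−k_d t) = e^(−0.363×2.250) = 0.4419; e^(−k_a t) = e^(−1.11×2.250) = 0.08229.
D = 15.99 × (0.4419 − 0.08229) + 3.47 × 0.08229 = 5.749 + 0.2855 = 6.034 mg/L.
DO = C_s − D = 8.32 − 6.034 = 2.286 mg/L.

DO ≈ 2.29 mg/L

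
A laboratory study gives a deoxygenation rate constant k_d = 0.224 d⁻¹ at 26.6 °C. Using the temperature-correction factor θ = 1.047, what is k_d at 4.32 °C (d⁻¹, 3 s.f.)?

k_d ≈ 0.0805 d⁻¹

k_d(T₂) = k_d(T₁) · θ^(T₂−T₁) = 0.224 × 1.047^(4.32−26.6)
= 0.224 × 1.047^-22.3 = 0.224 × 0.3594 = 0.08051 d⁻¹.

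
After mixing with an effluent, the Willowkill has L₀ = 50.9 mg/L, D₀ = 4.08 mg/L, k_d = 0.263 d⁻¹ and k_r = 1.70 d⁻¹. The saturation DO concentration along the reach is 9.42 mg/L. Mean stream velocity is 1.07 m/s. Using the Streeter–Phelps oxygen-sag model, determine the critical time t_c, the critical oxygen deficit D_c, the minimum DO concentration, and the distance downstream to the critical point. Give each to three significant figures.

With k_r/k_d = 6.464 and 1 − D₀(k_r−k_d)/(k_d L₀) = 0.5620,
t_c = ln(6.464 × 0.5620) / (1.70 − 0.263) = ln(3.633) / 1.437 = 1.290/1.437 = 0.8977 d.
L(t_c) = L₀ e^(−k_d t_c) = 50.9 × 0.7897 = 40.20 mg/L, and at the critical point k_r D_c = k_d L, so D_c = (0.263/1.70) × 40.20 = 6.219 mg/L.
Minimum DO = C_s − D_c = 9.42 − 6.219 = 3.201 mg/L.
x_c = v t_c = 1.07 m/s × 0.8977 d × 86400 s/d = 82990 m ≈ 83.0 km.

t_c ≈ 0.898 d; D_c ≈ 6.22 mg/L; min DO ≈ 3.20 mg/L; x_c ≈ 83.0 km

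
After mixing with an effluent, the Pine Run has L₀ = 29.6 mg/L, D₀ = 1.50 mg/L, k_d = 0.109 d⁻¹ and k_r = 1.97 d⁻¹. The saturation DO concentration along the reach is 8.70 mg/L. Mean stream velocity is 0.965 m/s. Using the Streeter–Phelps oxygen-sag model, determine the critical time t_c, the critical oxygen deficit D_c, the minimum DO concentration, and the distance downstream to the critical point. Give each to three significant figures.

t_c ≈ 0.478 d; D_c ≈ 1.55 mg/L; min DO ≈ 7.15 mg/L; x_c ≈ 39.9 km

t_c = [1/(k_r−k_d)] ln[(k_r/k_d)(1 − D₀(k_r−k_d)/(k_d L₀))]
= [1/(1.97−0.109)] ln[(1.97/0.109)(1 − 1.50×1.861/(0.109×29.6))]
= (1/1.861) ln[18.07 × 0.1348] = 0.5373 × ln(2.436) = 0.5373 × 0.8904 = 0.4785 d.
L(t_c) = L₀ e^(−k_d t_c) = 29.6 × 0.9492 = 28.10 mg/L, and at the critical point k_r D_c = k_d L, so D_c = (0.109/1.97) × 28.10 = 1.555 mg/L.
Minimum DO = C_s − D_c = 8.70 − 1.555 = 7.145 mg/L.
x_c = v t_c = 0.965 m/s × 0.4785 d × 86400 s/d = 39890 m ≈ 39.9 km.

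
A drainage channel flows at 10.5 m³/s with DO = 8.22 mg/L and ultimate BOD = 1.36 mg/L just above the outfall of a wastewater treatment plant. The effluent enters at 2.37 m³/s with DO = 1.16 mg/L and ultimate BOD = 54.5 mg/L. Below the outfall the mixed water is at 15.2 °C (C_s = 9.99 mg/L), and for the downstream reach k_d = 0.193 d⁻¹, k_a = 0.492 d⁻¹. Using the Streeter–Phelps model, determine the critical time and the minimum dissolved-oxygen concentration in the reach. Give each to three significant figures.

Mixed DO = (10.5×8.22 + 2.37×1.16)/(10.5+2.37) = 89.06/12.87 = 6.920 mg/L.
Mixed L₀ = (10.5×1.36 + 2.37×54.5)/(12.87) = 143.4/12.87 = 11.15 mg/L.
Initial deficit D₀ = C_s − DO₀ = 9.99 − 6.920 = 3.070 mg/L.
t_c = (1/0.2990) ln[(0.492/0.193)(1 − 3.070×0.2990/(0.193×11.15))] = 3.344 × ln(1.461) = 1.269 d.
D_c = (0.193/0.492) × 11.15 × e^(−0.193×1.269) = 0.3923 × 11.15 × 0.7828 = 3.423 mg/L.
Minimum DO = 9.99 − 3.423 = 6.567 mg/L.

t_c ≈ 1.27 d; minimum DO ≈ 6.57 mg/L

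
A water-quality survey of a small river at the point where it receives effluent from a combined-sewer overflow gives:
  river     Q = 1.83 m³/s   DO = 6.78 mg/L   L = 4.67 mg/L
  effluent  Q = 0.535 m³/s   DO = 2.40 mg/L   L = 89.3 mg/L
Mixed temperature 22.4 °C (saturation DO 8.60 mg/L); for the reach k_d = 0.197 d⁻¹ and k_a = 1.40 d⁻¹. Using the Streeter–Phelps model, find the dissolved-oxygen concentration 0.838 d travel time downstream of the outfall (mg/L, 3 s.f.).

Mixed DO = (1.83×6.78 + 0.535×2.40)/(1.83+0.535) = 13.69/2.365 = 5.789 mg/L.
Mixed L₀ = (1.83×4.67 + 0.535×89.3)/(2.365) = 56.32/2.365 = 23.81 mg/L.
Initial deficit D₀ = C_s − DO₀ = 8.60 − 5.789 = 2.811 mg/L.
D(0.838) = [0.197×23.81/(1.40−0.197)](e^(−0.197×0.838) − e^(−1.40×0.838)) + 2.811 e^(−1.40×0.838)
= 3.900 × (0.8478 − 0.3094) + 2.811 × 0.3094 = 2.969 mg/L.
DO = 8.60 − 2.969 = 5.631 mg/L.

DO ≈ 5.63 mg/L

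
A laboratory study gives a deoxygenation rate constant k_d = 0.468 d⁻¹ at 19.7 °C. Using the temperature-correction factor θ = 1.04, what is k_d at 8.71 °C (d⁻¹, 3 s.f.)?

k_d(T₂) = k_d(T₁) · θ^(T₂−T₁) = 0.468 × 1.04^(8.71−19.7)
= 0.468 × 1.04^-11.0 = 0.468 × 0.6498 = 0.3041 d⁻¹.

k_d ≈ 0.304 d⁻¹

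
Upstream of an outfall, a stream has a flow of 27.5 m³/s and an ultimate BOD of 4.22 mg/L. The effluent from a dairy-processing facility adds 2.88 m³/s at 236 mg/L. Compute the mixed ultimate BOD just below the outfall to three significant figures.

Flow-weighted mixing: C = (Q_r C_r + Q_w C_w)/(Q_r + Q_w)
= (27.5×4.22 + 2.88×236)/(27.5 + 2.88) = 795.7/30.38 = 26.19 mg/L.

26.2 mg/L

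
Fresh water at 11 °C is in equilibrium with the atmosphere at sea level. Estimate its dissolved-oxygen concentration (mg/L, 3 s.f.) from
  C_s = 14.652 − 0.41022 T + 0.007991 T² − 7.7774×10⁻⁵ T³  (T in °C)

C_s = 14.652 − 0.41022×11 + 0.007991×11² − 7.7774×10⁻⁵×11³ = 11.00 mg/L.

C_s ≈ 11.0 mg/L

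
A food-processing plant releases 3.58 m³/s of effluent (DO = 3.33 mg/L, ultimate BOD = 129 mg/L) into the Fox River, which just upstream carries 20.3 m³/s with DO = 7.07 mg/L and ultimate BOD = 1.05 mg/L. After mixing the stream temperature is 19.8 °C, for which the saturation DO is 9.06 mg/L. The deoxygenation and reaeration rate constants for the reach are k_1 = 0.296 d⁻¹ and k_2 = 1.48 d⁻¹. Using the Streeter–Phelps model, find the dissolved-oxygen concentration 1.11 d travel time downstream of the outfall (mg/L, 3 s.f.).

DO ≈ 5.90 mg/L

Mixed DO = (20.3×7.07 + 3.58×3.33)/(20.3+3.58) = 155.4/23.88 = 6.509 mg/L.
Mixed L₀ = (20.3×1.05 + 3.58×129)/(23.88) = 483.1/23.88 = 20.23 mg/L.
Initial deficit D₀ = C_s − DO₀ = 9.06 − 6.509 = 2.551 mg/L.
D(1.11) = [0.296×20.23/(1.48−0.296)](e^(−0.296×1.11) − e^(−1.48×1.11)) + 2.551 e^(−1.48×1.11)
= 5.058 × (0.7200 − 0.1934) + 2.551 × 0.1934 = 3.157 mg/L.
DO = 9.06 − 3.157 = 5.903 mg/L.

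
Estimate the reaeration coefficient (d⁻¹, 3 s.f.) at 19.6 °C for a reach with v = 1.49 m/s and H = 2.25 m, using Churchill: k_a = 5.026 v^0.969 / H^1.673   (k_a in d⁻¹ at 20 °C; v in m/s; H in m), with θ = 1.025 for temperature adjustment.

k_a(20) = 5.026 × 1.49^0.969 / 2.25^1.673 = 5.026 × 1.472 / 3.883 = 1.905 d⁻¹.
k_a(19.6) = 1.905 × 1.025^(19.6−20) = 1.905 × 0.9902 = 1.886 d⁻¹.

k_a ≈ 1.89 d⁻¹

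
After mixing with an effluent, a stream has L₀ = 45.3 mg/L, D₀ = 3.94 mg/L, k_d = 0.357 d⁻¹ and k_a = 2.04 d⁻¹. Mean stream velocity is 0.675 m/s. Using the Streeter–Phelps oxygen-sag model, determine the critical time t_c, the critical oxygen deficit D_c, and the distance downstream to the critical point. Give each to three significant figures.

t_c ≈ 0.722 d; D_c ≈ 6.13 mg/L; x_c ≈ 42.1 km

t_c = [1/(k_a−k_d)] ln[(k_a/k_d)(1 − D₀(k_a−k_d)/(k_d L₀))]
= [1/(2.04−0.357)] ln[(2.04/0.357)(1 − 3.94×1.683/(0.357×45.3))]
= (1/1.683) ln[5.714 × 0.5900] = 0.5942 × ln(3.371) = 0.5942 × 1.215 = 0.7221 d.
D_c = (k_d/k_a) L₀ e^(−k_d t_c) = (0.357/2.04) × 45.3 × e^(−0.357×0.7221) = 0.1750 × 45.3 × 0.7728 = 6.126 mg/L.
x_c = v t_c = 0.675 m/s × 0.7221 d × 86400 s/d = 42110 m ≈ 42.1 km.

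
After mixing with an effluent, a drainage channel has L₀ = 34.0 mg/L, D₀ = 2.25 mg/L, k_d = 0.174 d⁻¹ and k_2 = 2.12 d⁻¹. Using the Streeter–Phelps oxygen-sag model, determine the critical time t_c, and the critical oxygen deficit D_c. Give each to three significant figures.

t_c ≈ 0.592 d; D_c ≈ 2.52 mg/L

At the critical point dD/dt = 0, so k_d L₀ e^(−k_d t) = k_2 D. Substituting D(t) from the Streeter–Phelps equation and solving for t gives
t_c = ln[(k_2/k_d)(1 − D₀(k_2−k_d)/(k_d L₀))] / (k_2−k_d).
Here k_2−k_d = 1.946 d⁻¹ and 1 − D₀(k_2−k_d)/(k_d L₀) = 1 − 2.25×1.946/(0.174×34.0) = 0.2599, so
t_c = ln(12.18 × 0.2599) / 1.946 = 1.153 / 1.946 = 0.5923 d.
L(t_c) = L₀ e^(−k_d t_c) = 34.0 × 0.9021 = 30.67 mg/L, and at the critical point k_2 D_c = k_d L, so D_c = (0.174/2.12) × 30.67 = 2.517 mg/L.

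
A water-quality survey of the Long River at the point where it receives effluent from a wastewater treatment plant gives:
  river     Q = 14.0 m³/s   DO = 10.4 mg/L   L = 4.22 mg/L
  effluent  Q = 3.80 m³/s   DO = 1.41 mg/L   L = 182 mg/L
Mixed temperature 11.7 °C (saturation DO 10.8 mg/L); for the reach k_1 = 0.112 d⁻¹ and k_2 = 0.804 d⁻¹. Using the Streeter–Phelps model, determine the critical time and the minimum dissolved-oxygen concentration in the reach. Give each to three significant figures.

Mixed DO = (14.0×10.4 + 3.80×1.41)/(14.0+3.80) = 151.0/17.80 = 8.481 mg/L.
Mixed L₀ = (14.0×4.22 + 3.80×182)/(17.80) = 750.7/17.80 = 42.17 mg/L.
Initial deficit D₀ = C_s − DO₀ = 10.8 − 8.481 = 2.319 mg/L.
t_c = (1/0.6920) ln[(0.804/0.112)(1 − 2.319×0.6920/(0.112×42.17))] = 1.445 × ln(4.739) = 2.248 d.
D_c = (0.112/0.804) × 42.17 × e^(−0.112×2.248) = 0.1393 × 42.17 × 0.7774 = 4.567 mg/L.
Minimum DO = 10.8 − 4.567 = 6.233 mg/L.

t_c ≈ 2.25 d; minimum DO ≈ 6.23 mg/L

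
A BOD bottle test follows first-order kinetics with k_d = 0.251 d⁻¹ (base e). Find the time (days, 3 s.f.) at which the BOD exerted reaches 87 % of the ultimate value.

y/L₀ = 1 − e^(−k_d t) = 0.87 ⇒ e^(−k_d t) = 0.130
t = −ln(0.130) / 0.251 = 2.040 / 0.251 = 8.128 d.

t ≈ 8.13 d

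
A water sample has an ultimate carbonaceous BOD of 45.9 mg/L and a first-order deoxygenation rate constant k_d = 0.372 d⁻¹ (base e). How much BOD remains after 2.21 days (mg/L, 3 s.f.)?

L_t = L₀ e^(−k_d t) = 45.9 × e^(−0.372×2.21) = 45.9 × 0.4395 = 20.17 mg/L.

L ≈ 20.2 mg/L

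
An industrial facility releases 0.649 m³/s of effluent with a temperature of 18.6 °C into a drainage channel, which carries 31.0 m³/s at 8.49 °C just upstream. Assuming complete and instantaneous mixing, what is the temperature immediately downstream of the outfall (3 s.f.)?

8.70 °C

Flow-weighted mixing: C = (Q_r C_r + Q_w C_w)/(Q_r + Q_w)
= (31.0×8.49 + 0.649×18.6)/(31.0 + 0.649) = 275.3/31.65 = 8.697 °C.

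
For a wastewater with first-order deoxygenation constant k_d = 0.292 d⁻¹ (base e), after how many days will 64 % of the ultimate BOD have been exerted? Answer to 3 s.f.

t ≈ 3.50 d

y/L₀ = 1 − e^(−k_d t) = 0.64 ⇒ e^(−k_d t) = 0.360
t = −ln(0.360) / 0.292 = 1.022 / 0.292 = 3.499 d.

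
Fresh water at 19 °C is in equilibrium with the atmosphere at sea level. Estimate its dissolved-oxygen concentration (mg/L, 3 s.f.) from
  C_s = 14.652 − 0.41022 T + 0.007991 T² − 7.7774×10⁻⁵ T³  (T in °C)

C_s ≈ 9.21 mg/L

C_s = 14.652 − 0.41022×19 + 0.007991×19² − 7.7774×10⁻⁵×19³ = 9.209 mg/L.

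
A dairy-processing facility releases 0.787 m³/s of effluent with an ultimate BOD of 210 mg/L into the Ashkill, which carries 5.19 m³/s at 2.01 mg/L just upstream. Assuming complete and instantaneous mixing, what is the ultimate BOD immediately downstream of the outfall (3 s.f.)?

29.4 mg/L

Flow-weighted mixing: C = (Q_r C_r + Q_w C_w)/(Q_r + Q_w)
= (5.19×2.01 + 0.787×210)/(5.19 + 0.787) = 175.7/5.977 = 29.40 mg/L.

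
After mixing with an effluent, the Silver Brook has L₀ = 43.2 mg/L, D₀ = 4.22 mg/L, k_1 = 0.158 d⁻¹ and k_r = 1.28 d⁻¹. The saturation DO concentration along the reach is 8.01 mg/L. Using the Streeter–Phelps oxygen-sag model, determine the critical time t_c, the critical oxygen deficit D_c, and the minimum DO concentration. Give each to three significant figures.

t_c ≈ 0.810 d; D_c ≈ 4.69 mg/L; min DO ≈ 3.32 mg/L

With k_r/k_1 = 8.101 and 1 − D₀(k_r−k_1)/(k_1 L₀) = 0.3063,
t_c = ln(8.101 × 0.3063) / (1.28 − 0.158) = ln(2.482) / 1.122 = 0.9089/1.122 = 0.8100 d.
L(t_c) = L₀ e^(−k_1 t_c) = 43.2 × 0.8799 = 38.01 mg/L, and at the critical point k_r D_c = k_1 L, so D_c = (0.158/1.28) × 38.01 = 4.692 mg/L.
Minimum DO = C_s − D_c = 8.01 − 4.692 = 3.318 mg/L.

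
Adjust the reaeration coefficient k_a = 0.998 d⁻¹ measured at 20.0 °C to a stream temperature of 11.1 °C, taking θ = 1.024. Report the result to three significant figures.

k_a ≈ 0.808 d⁻¹

k_a(T₂) = k_a(T₁) · θ^(T₂−T₁) = 0.998 × 1.024^(11.1−20.0)
= 0.998 × 1.024^-8.90 = 0.998 × 0.8097 = 0.8081 d⁻¹.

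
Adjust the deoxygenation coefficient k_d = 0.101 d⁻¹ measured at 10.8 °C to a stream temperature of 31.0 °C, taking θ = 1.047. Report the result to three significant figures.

k_d(T₂) = k_d(T₁) · θ^(T₂−T₁) = 0.101 × 1.047^(31.0−10.8)
= 0.101 × 1.047^20.2 = 0.101 × 2.529 = 0.2554 d⁻¹.

k_d ≈ 0.255 d⁻¹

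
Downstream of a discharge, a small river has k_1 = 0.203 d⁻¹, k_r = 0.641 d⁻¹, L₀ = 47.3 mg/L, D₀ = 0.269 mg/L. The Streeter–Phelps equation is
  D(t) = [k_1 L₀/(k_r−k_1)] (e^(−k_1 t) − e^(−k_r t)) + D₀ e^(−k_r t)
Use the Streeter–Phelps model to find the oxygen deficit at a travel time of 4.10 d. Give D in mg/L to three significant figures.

k_1 L₀/(k_r−k_1) = 0.203×47.3/(0.641−0.203) = 9.602/0.4380 = 21.92 mg/L.
e^(−k_1 t) = e^(−0.203×4.100) = 0.4350; e^(−k_r t) = e^(−0.641×4.100) = 0.07222.
D = 21.92 × (0.4350 − 0.07222) + 0.269 × 0.07222 = 7.954 + 0.01943 = 7.973 mg/L.

D ≈ 7.97 mg/L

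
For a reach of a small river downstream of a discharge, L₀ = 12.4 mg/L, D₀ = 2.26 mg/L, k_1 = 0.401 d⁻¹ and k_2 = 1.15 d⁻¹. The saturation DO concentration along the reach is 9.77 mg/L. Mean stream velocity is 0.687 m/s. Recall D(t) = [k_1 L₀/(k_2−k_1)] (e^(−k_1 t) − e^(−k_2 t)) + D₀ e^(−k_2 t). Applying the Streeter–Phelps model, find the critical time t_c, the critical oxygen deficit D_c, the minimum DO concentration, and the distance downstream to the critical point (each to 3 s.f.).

With k_2/k_1 = 2.868 and 1 − D₀(k_2−k_1)/(k_1 L₀) = 0.6596,
t_c = ln(2.868 × 0.6596) / (1.15 − 0.401) = ln(1.892) / 0.7490 = 0.6374/0.7490 = 0.8510 d.
L(t_c) = L₀ e^(−k_1 t_c) = 12.4 × 0.7109 = 8.815 mg/L, and at the critical point k_2 D_c = k_1 L, so D_c = (0.401/1.15) × 8.815 = 3.074 mg/L.
Minimum DO = C_s − D_c = 9.77 − 3.074 = 6.696 mg/L.
x_c = v t_c = 0.687 m/s × 0.8510 d × 86400 s/d = 50510 m ≈ 50.5 km.

t_c ≈ 0.851 d; D_c ≈ 3.07 mg/L; min DO ≈ 6.70 mg/L; x_c ≈ 50.5 km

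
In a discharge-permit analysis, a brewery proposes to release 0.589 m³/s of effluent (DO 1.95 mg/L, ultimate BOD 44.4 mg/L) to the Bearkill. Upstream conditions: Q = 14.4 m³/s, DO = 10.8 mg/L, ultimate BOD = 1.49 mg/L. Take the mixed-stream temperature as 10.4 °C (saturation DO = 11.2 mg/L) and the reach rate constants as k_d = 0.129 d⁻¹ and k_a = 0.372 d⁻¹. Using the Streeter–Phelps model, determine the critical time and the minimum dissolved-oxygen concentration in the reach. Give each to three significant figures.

Mixed DO = (14.4×10.8 + 0.589×1.95)/(14.4+0.589) = 156.7/14.99 = 10.45 mg/L.
Mixed L₀ = (14.4×1.49 + 0.589×44.4)/(14.99) = 47.61/14.99 = 3.176 mg/L.
Initial deficit D₀ = C_s − DO₀ = 11.2 − 10.45 = 0.7478 mg/L.
t_c = (1/0.2430) ln[(0.372/0.129)(1 − 0.7478×0.2430/(0.129×3.176))] = 4.115 × ln(1.605) = 1.947 d.
D_c = (0.129/0.372) × 3.176 × e^(−0.129×1.947) = 0.3468 × 3.176 × 0.7779 = 0.8568 mg/L.
Minimum DO = 11.2 − 0.8568 = 10.34 mg/L.

t_c ≈ 1.95 d; minimum DO ≈ 10.3 mg/L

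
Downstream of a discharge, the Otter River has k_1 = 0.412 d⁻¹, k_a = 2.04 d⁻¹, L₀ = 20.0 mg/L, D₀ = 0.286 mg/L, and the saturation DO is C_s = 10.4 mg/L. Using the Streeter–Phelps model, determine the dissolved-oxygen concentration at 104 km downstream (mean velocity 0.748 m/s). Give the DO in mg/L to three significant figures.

DO ≈ 7.97 mg/L

Travel time t = x/v = 104 km / (0.748 m/s) = 104000 m / 0.748 m/s = 139000 s = 1.609 d.
k_1 L₀/(k_a−k_1) = 0.412×20.0/(2.04−0.412) = 8.240/1.628 = 5.061 mg/L.
e^(−k_1 t) = e^(−0.412×1.609) = 0.5153; e^(−k_a t) = e^(−2.04×1.609) = 0.03752.
D = 5.061 × (0.5153 − 0.03752) + 0.286 × 0.03752 = 2.418 + 0.01073 = 2.429 mg/L.
DO = C_s − D = 10.4 − 2.429 = 7.971 mg/L.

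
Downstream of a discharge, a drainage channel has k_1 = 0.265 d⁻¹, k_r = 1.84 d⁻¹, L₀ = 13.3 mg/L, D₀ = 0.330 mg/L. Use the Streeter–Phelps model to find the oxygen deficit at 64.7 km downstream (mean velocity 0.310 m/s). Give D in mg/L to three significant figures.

Travel time t = x/v = 64.7 km / (0.310 m/s) = 64700 m / 0.310 m/s = 208700 s = 2.416 d.
k_1 L₀/(k_r−k_1) = 0.265×13.3/(1.84−0.265) = 3.525/1.575 = 2.238 mg/L.
e^(−k_1 t) = e^(−0.265×2.416) = 0.5272; e^(−k_r t) = e^(−1.84×2.416) = 0.01174.
D = 2.238 × (0.5272 − 0.01174) + 0.330 × 0.01174 = 1.154 + 0.003874 = 1.157 mg/L.

D ≈ 1.16 mg/L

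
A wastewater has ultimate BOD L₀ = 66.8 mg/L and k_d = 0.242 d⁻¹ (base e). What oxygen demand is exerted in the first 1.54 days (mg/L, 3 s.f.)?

y_t = L₀(1 − e^(−k_d t)) = 66.8 × (1 − e^(−0.242×1.54))
= 66.8 × (1 − 0.6889) = 66.8 × 0.3111 = 20.78 mg/L.

y ≈ 20.8 mg/L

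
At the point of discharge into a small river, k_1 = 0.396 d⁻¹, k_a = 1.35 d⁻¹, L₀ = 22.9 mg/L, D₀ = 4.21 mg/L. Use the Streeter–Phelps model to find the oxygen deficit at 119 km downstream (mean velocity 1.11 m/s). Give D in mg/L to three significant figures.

D ≈ 4.82 mg/L

Travel time t = x/v = 119 km / (1.11 m/s) = 119000 m / 1.11 m/s = 107200 s = 1.241 d.
k_1 L₀/(k_a−k_1) = 0.396×22.9/(1.35−0.396) = 9.068/0.9540 = 9.506 mg/L.
e^(−k_1 t) = e^(−0.396×1.241) = 0.6118; e^(−k_a t) = e^(−1.35×1.241) = 0.1873.
D = 9.506 × (0.6118 − 0.1873) + 4.21 × 0.1873 = 4.035 + 0.7885 = 4.824 mg/L.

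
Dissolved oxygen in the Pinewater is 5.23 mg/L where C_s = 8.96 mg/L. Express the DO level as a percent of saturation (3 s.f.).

% saturation = C/C_s × 100 = 5.23/8.96 × 100 = 58.4 %.

58.4 % saturation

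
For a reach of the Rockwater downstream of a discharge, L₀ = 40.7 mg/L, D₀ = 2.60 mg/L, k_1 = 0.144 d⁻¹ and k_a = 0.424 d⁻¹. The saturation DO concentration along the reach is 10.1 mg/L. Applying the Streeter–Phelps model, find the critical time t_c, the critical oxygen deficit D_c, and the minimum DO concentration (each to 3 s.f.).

t_c ≈ 3.38 d; D_c ≈ 8.49 mg/L; min DO ≈ 1.61 mg/L

With k_a/k_1 = 2.944 and 1 − D₀(k_a−k_1)/(k_1 L₀) = 0.8758,
t_c = ln(2.944 × 0.8758) / (0.424 − 0.144) = ln(2.579) / 0.2800 = 0.9473/0.2800 = 3.383 d.
L(t_c) = L₀ e^(−k_1 t_c) = 40.7 × 0.6144 = 25.00 mg/L, and at the critical point k_a D_c = k_1 L, so D_c = (0.144/0.424) × 25.00 = 8.492 mg/L.
Minimum DO = C_s − D_c = 10.1 − 8.492 = 1.608 mg/L.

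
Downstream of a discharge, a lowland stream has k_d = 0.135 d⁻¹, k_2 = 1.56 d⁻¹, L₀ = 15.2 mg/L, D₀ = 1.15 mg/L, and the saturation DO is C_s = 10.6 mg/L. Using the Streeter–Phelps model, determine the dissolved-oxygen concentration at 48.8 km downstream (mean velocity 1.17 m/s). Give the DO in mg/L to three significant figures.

DO ≈ 9.39 mg/L

Travel time t = x/v = 48.8 km / (1.17 m/s) = 48800 m / 1.17 m/s = 41710 s = 0.4827 d.
k_d L₀/(k_2−k_d) = 0.135×15.2/(1.56−0.135) = 2.052/1.425 = 1.440 mg/L.
e^(−k_d t) = e^(−0.135×0.4827) = 0.9369; e^(−k_2 t) = e^(−1.56×0.4827) = 0.4709.
D = 1.440 × (0.9369 − 0.4709) + 1.15 × 0.4709 = 0.6710 + 0.5415 = 1.213 mg/L.
DO = C_s − D = 10.6 − 1.213 = 9.387 mg/L.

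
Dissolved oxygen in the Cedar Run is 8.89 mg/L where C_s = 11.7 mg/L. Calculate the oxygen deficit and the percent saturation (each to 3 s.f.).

D = C_s − C = 11.7 − 8.89 = 2.81 mg/L.
% saturation = 8.89/11.7 × 100 = 76.0 %.

D ≈ 2.81 mg/L; 76.0 % saturation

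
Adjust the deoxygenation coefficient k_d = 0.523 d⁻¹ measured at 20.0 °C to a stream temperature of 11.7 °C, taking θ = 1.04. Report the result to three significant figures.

k_d ≈ 0.378 d⁻¹

k_d(T₂) = k_d(T₁) · θ^(T₂−T₁) = 0.523 × 1.04^(11.7−20.0)
= 0.523 × 1.04^-8.30 = 0.523 × 0.7221 = 0.3777 d⁻¹.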